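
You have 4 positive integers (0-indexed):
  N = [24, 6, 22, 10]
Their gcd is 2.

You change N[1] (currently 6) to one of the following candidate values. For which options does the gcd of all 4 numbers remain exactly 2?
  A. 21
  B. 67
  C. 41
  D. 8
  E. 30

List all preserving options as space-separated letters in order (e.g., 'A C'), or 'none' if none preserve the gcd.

Old gcd = 2; gcd of others (without N[1]) = 2
New gcd for candidate v: gcd(2, v). Preserves old gcd iff gcd(2, v) = 2.
  Option A: v=21, gcd(2,21)=1 -> changes
  Option B: v=67, gcd(2,67)=1 -> changes
  Option C: v=41, gcd(2,41)=1 -> changes
  Option D: v=8, gcd(2,8)=2 -> preserves
  Option E: v=30, gcd(2,30)=2 -> preserves

Answer: D E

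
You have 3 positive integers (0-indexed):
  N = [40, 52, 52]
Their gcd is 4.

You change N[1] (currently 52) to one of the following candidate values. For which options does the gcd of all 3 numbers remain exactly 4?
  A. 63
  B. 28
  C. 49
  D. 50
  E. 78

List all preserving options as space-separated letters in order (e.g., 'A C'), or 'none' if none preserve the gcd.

Old gcd = 4; gcd of others (without N[1]) = 4
New gcd for candidate v: gcd(4, v). Preserves old gcd iff gcd(4, v) = 4.
  Option A: v=63, gcd(4,63)=1 -> changes
  Option B: v=28, gcd(4,28)=4 -> preserves
  Option C: v=49, gcd(4,49)=1 -> changes
  Option D: v=50, gcd(4,50)=2 -> changes
  Option E: v=78, gcd(4,78)=2 -> changes

Answer: B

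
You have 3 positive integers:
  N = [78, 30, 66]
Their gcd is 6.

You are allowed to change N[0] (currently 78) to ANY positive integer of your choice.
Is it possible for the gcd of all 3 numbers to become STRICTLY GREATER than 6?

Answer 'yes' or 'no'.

Answer: no

Derivation:
Current gcd = 6
gcd of all OTHER numbers (without N[0]=78): gcd([30, 66]) = 6
The new gcd after any change is gcd(6, new_value).
This can be at most 6.
Since 6 = old gcd 6, the gcd can only stay the same or decrease.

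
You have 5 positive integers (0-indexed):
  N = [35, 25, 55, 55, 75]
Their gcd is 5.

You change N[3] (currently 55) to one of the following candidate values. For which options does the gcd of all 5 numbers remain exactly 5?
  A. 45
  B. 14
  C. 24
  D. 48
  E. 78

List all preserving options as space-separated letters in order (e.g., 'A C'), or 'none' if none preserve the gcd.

Old gcd = 5; gcd of others (without N[3]) = 5
New gcd for candidate v: gcd(5, v). Preserves old gcd iff gcd(5, v) = 5.
  Option A: v=45, gcd(5,45)=5 -> preserves
  Option B: v=14, gcd(5,14)=1 -> changes
  Option C: v=24, gcd(5,24)=1 -> changes
  Option D: v=48, gcd(5,48)=1 -> changes
  Option E: v=78, gcd(5,78)=1 -> changes

Answer: A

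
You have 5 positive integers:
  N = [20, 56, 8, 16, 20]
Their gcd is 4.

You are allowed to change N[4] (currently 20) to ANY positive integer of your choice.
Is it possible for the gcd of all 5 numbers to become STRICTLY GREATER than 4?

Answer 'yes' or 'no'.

Answer: no

Derivation:
Current gcd = 4
gcd of all OTHER numbers (without N[4]=20): gcd([20, 56, 8, 16]) = 4
The new gcd after any change is gcd(4, new_value).
This can be at most 4.
Since 4 = old gcd 4, the gcd can only stay the same or decrease.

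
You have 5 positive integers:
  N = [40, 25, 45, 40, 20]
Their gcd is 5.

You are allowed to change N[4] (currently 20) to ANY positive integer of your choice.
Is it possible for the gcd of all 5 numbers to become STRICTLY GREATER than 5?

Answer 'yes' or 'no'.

Current gcd = 5
gcd of all OTHER numbers (without N[4]=20): gcd([40, 25, 45, 40]) = 5
The new gcd after any change is gcd(5, new_value).
This can be at most 5.
Since 5 = old gcd 5, the gcd can only stay the same or decrease.

Answer: no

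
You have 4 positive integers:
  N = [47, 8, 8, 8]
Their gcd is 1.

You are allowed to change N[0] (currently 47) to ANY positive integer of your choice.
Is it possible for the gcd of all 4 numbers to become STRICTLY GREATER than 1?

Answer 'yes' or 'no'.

Current gcd = 1
gcd of all OTHER numbers (without N[0]=47): gcd([8, 8, 8]) = 8
The new gcd after any change is gcd(8, new_value).
This can be at most 8.
Since 8 > old gcd 1, the gcd CAN increase (e.g., set N[0] = 8).

Answer: yes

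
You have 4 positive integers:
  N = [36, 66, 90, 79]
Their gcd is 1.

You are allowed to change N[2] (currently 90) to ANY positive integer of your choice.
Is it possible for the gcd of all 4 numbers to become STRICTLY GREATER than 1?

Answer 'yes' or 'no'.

Answer: no

Derivation:
Current gcd = 1
gcd of all OTHER numbers (without N[2]=90): gcd([36, 66, 79]) = 1
The new gcd after any change is gcd(1, new_value).
This can be at most 1.
Since 1 = old gcd 1, the gcd can only stay the same or decrease.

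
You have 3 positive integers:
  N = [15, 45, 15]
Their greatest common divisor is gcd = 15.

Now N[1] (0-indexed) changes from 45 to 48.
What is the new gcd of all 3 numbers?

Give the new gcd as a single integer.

Numbers: [15, 45, 15], gcd = 15
Change: index 1, 45 -> 48
gcd of the OTHER numbers (without index 1): gcd([15, 15]) = 15
New gcd = gcd(g_others, new_val) = gcd(15, 48) = 3

Answer: 3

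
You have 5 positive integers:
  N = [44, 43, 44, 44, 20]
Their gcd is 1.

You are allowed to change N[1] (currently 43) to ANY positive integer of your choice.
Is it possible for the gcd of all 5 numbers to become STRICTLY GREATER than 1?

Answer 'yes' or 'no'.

Current gcd = 1
gcd of all OTHER numbers (without N[1]=43): gcd([44, 44, 44, 20]) = 4
The new gcd after any change is gcd(4, new_value).
This can be at most 4.
Since 4 > old gcd 1, the gcd CAN increase (e.g., set N[1] = 4).

Answer: yes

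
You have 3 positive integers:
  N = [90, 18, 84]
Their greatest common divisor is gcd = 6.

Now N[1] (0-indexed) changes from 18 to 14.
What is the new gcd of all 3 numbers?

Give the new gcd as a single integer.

Numbers: [90, 18, 84], gcd = 6
Change: index 1, 18 -> 14
gcd of the OTHER numbers (without index 1): gcd([90, 84]) = 6
New gcd = gcd(g_others, new_val) = gcd(6, 14) = 2

Answer: 2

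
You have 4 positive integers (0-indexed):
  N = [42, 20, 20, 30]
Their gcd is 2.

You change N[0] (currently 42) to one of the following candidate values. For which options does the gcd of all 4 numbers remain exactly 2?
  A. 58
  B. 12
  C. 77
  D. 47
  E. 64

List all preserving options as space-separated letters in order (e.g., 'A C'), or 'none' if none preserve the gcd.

Answer: A B E

Derivation:
Old gcd = 2; gcd of others (without N[0]) = 10
New gcd for candidate v: gcd(10, v). Preserves old gcd iff gcd(10, v) = 2.
  Option A: v=58, gcd(10,58)=2 -> preserves
  Option B: v=12, gcd(10,12)=2 -> preserves
  Option C: v=77, gcd(10,77)=1 -> changes
  Option D: v=47, gcd(10,47)=1 -> changes
  Option E: v=64, gcd(10,64)=2 -> preserves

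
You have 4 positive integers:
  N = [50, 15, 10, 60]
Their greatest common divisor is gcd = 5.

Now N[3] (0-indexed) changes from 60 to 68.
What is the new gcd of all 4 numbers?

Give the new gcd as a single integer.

Answer: 1

Derivation:
Numbers: [50, 15, 10, 60], gcd = 5
Change: index 3, 60 -> 68
gcd of the OTHER numbers (without index 3): gcd([50, 15, 10]) = 5
New gcd = gcd(g_others, new_val) = gcd(5, 68) = 1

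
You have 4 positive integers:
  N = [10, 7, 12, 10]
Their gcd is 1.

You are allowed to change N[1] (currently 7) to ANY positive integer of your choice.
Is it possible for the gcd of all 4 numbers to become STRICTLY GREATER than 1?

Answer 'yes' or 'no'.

Answer: yes

Derivation:
Current gcd = 1
gcd of all OTHER numbers (without N[1]=7): gcd([10, 12, 10]) = 2
The new gcd after any change is gcd(2, new_value).
This can be at most 2.
Since 2 > old gcd 1, the gcd CAN increase (e.g., set N[1] = 2).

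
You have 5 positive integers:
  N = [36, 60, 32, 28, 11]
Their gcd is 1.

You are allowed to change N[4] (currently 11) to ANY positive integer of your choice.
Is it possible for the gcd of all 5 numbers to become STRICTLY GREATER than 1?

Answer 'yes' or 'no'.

Current gcd = 1
gcd of all OTHER numbers (without N[4]=11): gcd([36, 60, 32, 28]) = 4
The new gcd after any change is gcd(4, new_value).
This can be at most 4.
Since 4 > old gcd 1, the gcd CAN increase (e.g., set N[4] = 4).

Answer: yes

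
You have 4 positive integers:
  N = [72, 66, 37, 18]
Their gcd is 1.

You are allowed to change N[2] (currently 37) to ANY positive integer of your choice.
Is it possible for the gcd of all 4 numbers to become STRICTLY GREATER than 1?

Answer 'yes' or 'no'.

Answer: yes

Derivation:
Current gcd = 1
gcd of all OTHER numbers (without N[2]=37): gcd([72, 66, 18]) = 6
The new gcd after any change is gcd(6, new_value).
This can be at most 6.
Since 6 > old gcd 1, the gcd CAN increase (e.g., set N[2] = 6).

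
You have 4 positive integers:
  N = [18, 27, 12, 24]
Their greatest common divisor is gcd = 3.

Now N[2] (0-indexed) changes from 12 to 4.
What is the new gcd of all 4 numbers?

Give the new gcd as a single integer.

Numbers: [18, 27, 12, 24], gcd = 3
Change: index 2, 12 -> 4
gcd of the OTHER numbers (without index 2): gcd([18, 27, 24]) = 3
New gcd = gcd(g_others, new_val) = gcd(3, 4) = 1

Answer: 1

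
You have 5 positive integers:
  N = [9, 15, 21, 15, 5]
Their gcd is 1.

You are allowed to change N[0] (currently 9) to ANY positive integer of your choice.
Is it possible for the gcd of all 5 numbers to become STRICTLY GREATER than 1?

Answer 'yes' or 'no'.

Current gcd = 1
gcd of all OTHER numbers (without N[0]=9): gcd([15, 21, 15, 5]) = 1
The new gcd after any change is gcd(1, new_value).
This can be at most 1.
Since 1 = old gcd 1, the gcd can only stay the same or decrease.

Answer: no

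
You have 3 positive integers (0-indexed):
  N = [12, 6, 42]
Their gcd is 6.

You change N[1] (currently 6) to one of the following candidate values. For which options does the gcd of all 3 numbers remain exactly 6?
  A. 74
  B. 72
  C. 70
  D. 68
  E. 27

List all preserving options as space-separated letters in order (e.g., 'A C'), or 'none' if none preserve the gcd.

Old gcd = 6; gcd of others (without N[1]) = 6
New gcd for candidate v: gcd(6, v). Preserves old gcd iff gcd(6, v) = 6.
  Option A: v=74, gcd(6,74)=2 -> changes
  Option B: v=72, gcd(6,72)=6 -> preserves
  Option C: v=70, gcd(6,70)=2 -> changes
  Option D: v=68, gcd(6,68)=2 -> changes
  Option E: v=27, gcd(6,27)=3 -> changes

Answer: B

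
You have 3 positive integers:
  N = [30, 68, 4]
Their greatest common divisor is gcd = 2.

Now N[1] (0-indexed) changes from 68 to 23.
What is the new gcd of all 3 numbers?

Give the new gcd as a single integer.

Answer: 1

Derivation:
Numbers: [30, 68, 4], gcd = 2
Change: index 1, 68 -> 23
gcd of the OTHER numbers (without index 1): gcd([30, 4]) = 2
New gcd = gcd(g_others, new_val) = gcd(2, 23) = 1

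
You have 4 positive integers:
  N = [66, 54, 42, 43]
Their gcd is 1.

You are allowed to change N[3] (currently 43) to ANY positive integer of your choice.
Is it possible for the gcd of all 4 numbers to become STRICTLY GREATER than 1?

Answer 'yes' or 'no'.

Answer: yes

Derivation:
Current gcd = 1
gcd of all OTHER numbers (without N[3]=43): gcd([66, 54, 42]) = 6
The new gcd after any change is gcd(6, new_value).
This can be at most 6.
Since 6 > old gcd 1, the gcd CAN increase (e.g., set N[3] = 6).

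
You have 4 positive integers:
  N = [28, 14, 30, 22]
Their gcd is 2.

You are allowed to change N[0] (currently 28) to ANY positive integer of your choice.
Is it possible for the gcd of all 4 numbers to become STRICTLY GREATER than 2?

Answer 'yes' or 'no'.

Answer: no

Derivation:
Current gcd = 2
gcd of all OTHER numbers (without N[0]=28): gcd([14, 30, 22]) = 2
The new gcd after any change is gcd(2, new_value).
This can be at most 2.
Since 2 = old gcd 2, the gcd can only stay the same or decrease.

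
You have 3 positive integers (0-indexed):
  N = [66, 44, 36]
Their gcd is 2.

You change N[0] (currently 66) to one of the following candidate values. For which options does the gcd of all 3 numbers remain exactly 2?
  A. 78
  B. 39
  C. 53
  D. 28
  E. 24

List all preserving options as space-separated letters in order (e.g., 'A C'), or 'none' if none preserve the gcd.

Old gcd = 2; gcd of others (without N[0]) = 4
New gcd for candidate v: gcd(4, v). Preserves old gcd iff gcd(4, v) = 2.
  Option A: v=78, gcd(4,78)=2 -> preserves
  Option B: v=39, gcd(4,39)=1 -> changes
  Option C: v=53, gcd(4,53)=1 -> changes
  Option D: v=28, gcd(4,28)=4 -> changes
  Option E: v=24, gcd(4,24)=4 -> changes

Answer: A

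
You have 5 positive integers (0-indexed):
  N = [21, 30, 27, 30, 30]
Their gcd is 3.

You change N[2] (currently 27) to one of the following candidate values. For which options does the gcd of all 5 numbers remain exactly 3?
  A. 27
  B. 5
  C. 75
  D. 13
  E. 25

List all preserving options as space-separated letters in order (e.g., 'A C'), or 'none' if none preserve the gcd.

Answer: A C

Derivation:
Old gcd = 3; gcd of others (without N[2]) = 3
New gcd for candidate v: gcd(3, v). Preserves old gcd iff gcd(3, v) = 3.
  Option A: v=27, gcd(3,27)=3 -> preserves
  Option B: v=5, gcd(3,5)=1 -> changes
  Option C: v=75, gcd(3,75)=3 -> preserves
  Option D: v=13, gcd(3,13)=1 -> changes
  Option E: v=25, gcd(3,25)=1 -> changes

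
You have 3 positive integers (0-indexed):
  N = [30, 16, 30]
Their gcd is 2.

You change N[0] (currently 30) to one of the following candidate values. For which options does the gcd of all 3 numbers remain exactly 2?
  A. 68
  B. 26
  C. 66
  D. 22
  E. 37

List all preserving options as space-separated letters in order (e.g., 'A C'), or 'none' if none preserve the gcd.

Old gcd = 2; gcd of others (without N[0]) = 2
New gcd for candidate v: gcd(2, v). Preserves old gcd iff gcd(2, v) = 2.
  Option A: v=68, gcd(2,68)=2 -> preserves
  Option B: v=26, gcd(2,26)=2 -> preserves
  Option C: v=66, gcd(2,66)=2 -> preserves
  Option D: v=22, gcd(2,22)=2 -> preserves
  Option E: v=37, gcd(2,37)=1 -> changes

Answer: A B C D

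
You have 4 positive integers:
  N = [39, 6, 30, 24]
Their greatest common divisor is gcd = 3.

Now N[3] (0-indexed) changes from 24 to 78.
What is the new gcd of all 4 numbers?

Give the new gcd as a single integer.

Numbers: [39, 6, 30, 24], gcd = 3
Change: index 3, 24 -> 78
gcd of the OTHER numbers (without index 3): gcd([39, 6, 30]) = 3
New gcd = gcd(g_others, new_val) = gcd(3, 78) = 3

Answer: 3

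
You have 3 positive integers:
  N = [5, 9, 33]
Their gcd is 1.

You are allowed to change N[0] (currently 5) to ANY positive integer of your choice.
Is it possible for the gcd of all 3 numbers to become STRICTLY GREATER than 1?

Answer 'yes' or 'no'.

Answer: yes

Derivation:
Current gcd = 1
gcd of all OTHER numbers (without N[0]=5): gcd([9, 33]) = 3
The new gcd after any change is gcd(3, new_value).
This can be at most 3.
Since 3 > old gcd 1, the gcd CAN increase (e.g., set N[0] = 3).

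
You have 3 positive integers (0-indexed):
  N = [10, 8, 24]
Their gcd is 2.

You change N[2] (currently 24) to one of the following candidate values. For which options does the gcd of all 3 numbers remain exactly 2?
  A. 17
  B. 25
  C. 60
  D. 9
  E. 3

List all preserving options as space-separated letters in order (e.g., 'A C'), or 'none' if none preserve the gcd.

Answer: C

Derivation:
Old gcd = 2; gcd of others (without N[2]) = 2
New gcd for candidate v: gcd(2, v). Preserves old gcd iff gcd(2, v) = 2.
  Option A: v=17, gcd(2,17)=1 -> changes
  Option B: v=25, gcd(2,25)=1 -> changes
  Option C: v=60, gcd(2,60)=2 -> preserves
  Option D: v=9, gcd(2,9)=1 -> changes
  Option E: v=3, gcd(2,3)=1 -> changes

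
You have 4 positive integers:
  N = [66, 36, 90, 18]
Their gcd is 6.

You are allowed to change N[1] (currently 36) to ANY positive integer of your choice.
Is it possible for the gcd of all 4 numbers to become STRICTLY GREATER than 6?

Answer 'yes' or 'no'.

Answer: no

Derivation:
Current gcd = 6
gcd of all OTHER numbers (without N[1]=36): gcd([66, 90, 18]) = 6
The new gcd after any change is gcd(6, new_value).
This can be at most 6.
Since 6 = old gcd 6, the gcd can only stay the same or decrease.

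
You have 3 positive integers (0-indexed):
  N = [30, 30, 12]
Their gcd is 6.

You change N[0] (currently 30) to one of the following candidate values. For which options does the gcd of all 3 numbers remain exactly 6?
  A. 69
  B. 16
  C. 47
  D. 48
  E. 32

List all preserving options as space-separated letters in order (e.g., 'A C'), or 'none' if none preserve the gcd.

Answer: D

Derivation:
Old gcd = 6; gcd of others (without N[0]) = 6
New gcd for candidate v: gcd(6, v). Preserves old gcd iff gcd(6, v) = 6.
  Option A: v=69, gcd(6,69)=3 -> changes
  Option B: v=16, gcd(6,16)=2 -> changes
  Option C: v=47, gcd(6,47)=1 -> changes
  Option D: v=48, gcd(6,48)=6 -> preserves
  Option E: v=32, gcd(6,32)=2 -> changes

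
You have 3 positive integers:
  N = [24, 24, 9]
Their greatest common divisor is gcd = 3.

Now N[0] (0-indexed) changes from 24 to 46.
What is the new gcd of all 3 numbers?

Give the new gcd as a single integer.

Numbers: [24, 24, 9], gcd = 3
Change: index 0, 24 -> 46
gcd of the OTHER numbers (without index 0): gcd([24, 9]) = 3
New gcd = gcd(g_others, new_val) = gcd(3, 46) = 1

Answer: 1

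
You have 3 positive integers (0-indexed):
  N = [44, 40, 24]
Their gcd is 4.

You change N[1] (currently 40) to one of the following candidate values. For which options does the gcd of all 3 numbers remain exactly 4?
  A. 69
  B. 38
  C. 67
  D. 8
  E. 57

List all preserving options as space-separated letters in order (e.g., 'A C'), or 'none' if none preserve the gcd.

Old gcd = 4; gcd of others (without N[1]) = 4
New gcd for candidate v: gcd(4, v). Preserves old gcd iff gcd(4, v) = 4.
  Option A: v=69, gcd(4,69)=1 -> changes
  Option B: v=38, gcd(4,38)=2 -> changes
  Option C: v=67, gcd(4,67)=1 -> changes
  Option D: v=8, gcd(4,8)=4 -> preserves
  Option E: v=57, gcd(4,57)=1 -> changes

Answer: D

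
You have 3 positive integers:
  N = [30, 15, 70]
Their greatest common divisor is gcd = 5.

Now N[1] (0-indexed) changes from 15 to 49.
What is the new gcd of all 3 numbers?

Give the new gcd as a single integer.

Numbers: [30, 15, 70], gcd = 5
Change: index 1, 15 -> 49
gcd of the OTHER numbers (without index 1): gcd([30, 70]) = 10
New gcd = gcd(g_others, new_val) = gcd(10, 49) = 1

Answer: 1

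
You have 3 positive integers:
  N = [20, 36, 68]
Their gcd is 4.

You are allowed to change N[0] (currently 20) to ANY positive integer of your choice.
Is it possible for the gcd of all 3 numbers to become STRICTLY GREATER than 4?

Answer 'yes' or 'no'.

Answer: no

Derivation:
Current gcd = 4
gcd of all OTHER numbers (without N[0]=20): gcd([36, 68]) = 4
The new gcd after any change is gcd(4, new_value).
This can be at most 4.
Since 4 = old gcd 4, the gcd can only stay the same or decrease.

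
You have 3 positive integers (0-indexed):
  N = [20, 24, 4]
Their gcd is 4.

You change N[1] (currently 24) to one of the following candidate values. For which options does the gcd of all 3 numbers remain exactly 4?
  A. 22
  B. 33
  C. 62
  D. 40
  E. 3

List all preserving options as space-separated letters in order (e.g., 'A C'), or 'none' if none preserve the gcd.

Old gcd = 4; gcd of others (without N[1]) = 4
New gcd for candidate v: gcd(4, v). Preserves old gcd iff gcd(4, v) = 4.
  Option A: v=22, gcd(4,22)=2 -> changes
  Option B: v=33, gcd(4,33)=1 -> changes
  Option C: v=62, gcd(4,62)=2 -> changes
  Option D: v=40, gcd(4,40)=4 -> preserves
  Option E: v=3, gcd(4,3)=1 -> changes

Answer: D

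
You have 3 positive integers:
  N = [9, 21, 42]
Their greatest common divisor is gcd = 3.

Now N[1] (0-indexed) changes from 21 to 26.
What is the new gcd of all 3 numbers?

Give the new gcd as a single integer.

Numbers: [9, 21, 42], gcd = 3
Change: index 1, 21 -> 26
gcd of the OTHER numbers (without index 1): gcd([9, 42]) = 3
New gcd = gcd(g_others, new_val) = gcd(3, 26) = 1

Answer: 1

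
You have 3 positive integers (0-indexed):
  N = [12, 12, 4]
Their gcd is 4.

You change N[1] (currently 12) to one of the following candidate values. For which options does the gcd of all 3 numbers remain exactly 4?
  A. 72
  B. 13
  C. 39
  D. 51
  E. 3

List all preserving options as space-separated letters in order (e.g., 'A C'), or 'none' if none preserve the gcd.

Answer: A

Derivation:
Old gcd = 4; gcd of others (without N[1]) = 4
New gcd for candidate v: gcd(4, v). Preserves old gcd iff gcd(4, v) = 4.
  Option A: v=72, gcd(4,72)=4 -> preserves
  Option B: v=13, gcd(4,13)=1 -> changes
  Option C: v=39, gcd(4,39)=1 -> changes
  Option D: v=51, gcd(4,51)=1 -> changes
  Option E: v=3, gcd(4,3)=1 -> changes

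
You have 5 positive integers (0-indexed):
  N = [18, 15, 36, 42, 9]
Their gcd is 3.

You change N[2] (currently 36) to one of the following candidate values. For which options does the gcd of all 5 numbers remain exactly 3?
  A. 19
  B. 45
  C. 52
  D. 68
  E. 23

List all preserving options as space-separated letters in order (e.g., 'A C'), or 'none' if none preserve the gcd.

Answer: B

Derivation:
Old gcd = 3; gcd of others (without N[2]) = 3
New gcd for candidate v: gcd(3, v). Preserves old gcd iff gcd(3, v) = 3.
  Option A: v=19, gcd(3,19)=1 -> changes
  Option B: v=45, gcd(3,45)=3 -> preserves
  Option C: v=52, gcd(3,52)=1 -> changes
  Option D: v=68, gcd(3,68)=1 -> changes
  Option E: v=23, gcd(3,23)=1 -> changes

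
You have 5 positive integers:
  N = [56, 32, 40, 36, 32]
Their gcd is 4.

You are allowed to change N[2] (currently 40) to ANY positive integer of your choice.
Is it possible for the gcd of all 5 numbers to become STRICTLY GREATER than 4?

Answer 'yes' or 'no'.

Current gcd = 4
gcd of all OTHER numbers (without N[2]=40): gcd([56, 32, 36, 32]) = 4
The new gcd after any change is gcd(4, new_value).
This can be at most 4.
Since 4 = old gcd 4, the gcd can only stay the same or decrease.

Answer: no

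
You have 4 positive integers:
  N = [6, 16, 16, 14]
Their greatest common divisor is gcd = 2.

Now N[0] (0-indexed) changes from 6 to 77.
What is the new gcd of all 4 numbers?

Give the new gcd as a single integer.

Answer: 1

Derivation:
Numbers: [6, 16, 16, 14], gcd = 2
Change: index 0, 6 -> 77
gcd of the OTHER numbers (without index 0): gcd([16, 16, 14]) = 2
New gcd = gcd(g_others, new_val) = gcd(2, 77) = 1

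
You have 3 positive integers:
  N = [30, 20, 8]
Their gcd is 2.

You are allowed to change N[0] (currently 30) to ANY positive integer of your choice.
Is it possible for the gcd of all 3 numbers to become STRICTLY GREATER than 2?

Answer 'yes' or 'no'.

Answer: yes

Derivation:
Current gcd = 2
gcd of all OTHER numbers (without N[0]=30): gcd([20, 8]) = 4
The new gcd after any change is gcd(4, new_value).
This can be at most 4.
Since 4 > old gcd 2, the gcd CAN increase (e.g., set N[0] = 4).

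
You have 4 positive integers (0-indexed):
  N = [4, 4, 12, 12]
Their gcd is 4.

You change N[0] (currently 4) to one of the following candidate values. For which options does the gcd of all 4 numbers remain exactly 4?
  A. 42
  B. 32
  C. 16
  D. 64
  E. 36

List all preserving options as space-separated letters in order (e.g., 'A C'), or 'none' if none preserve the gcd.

Answer: B C D E

Derivation:
Old gcd = 4; gcd of others (without N[0]) = 4
New gcd for candidate v: gcd(4, v). Preserves old gcd iff gcd(4, v) = 4.
  Option A: v=42, gcd(4,42)=2 -> changes
  Option B: v=32, gcd(4,32)=4 -> preserves
  Option C: v=16, gcd(4,16)=4 -> preserves
  Option D: v=64, gcd(4,64)=4 -> preserves
  Option E: v=36, gcd(4,36)=4 -> preserves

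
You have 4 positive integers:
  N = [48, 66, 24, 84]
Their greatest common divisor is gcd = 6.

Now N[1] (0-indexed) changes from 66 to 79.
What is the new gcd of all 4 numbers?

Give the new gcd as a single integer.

Numbers: [48, 66, 24, 84], gcd = 6
Change: index 1, 66 -> 79
gcd of the OTHER numbers (without index 1): gcd([48, 24, 84]) = 12
New gcd = gcd(g_others, new_val) = gcd(12, 79) = 1

Answer: 1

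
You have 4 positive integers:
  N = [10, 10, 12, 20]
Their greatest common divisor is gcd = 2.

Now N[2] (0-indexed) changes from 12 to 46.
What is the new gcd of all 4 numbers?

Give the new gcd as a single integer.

Numbers: [10, 10, 12, 20], gcd = 2
Change: index 2, 12 -> 46
gcd of the OTHER numbers (without index 2): gcd([10, 10, 20]) = 10
New gcd = gcd(g_others, new_val) = gcd(10, 46) = 2

Answer: 2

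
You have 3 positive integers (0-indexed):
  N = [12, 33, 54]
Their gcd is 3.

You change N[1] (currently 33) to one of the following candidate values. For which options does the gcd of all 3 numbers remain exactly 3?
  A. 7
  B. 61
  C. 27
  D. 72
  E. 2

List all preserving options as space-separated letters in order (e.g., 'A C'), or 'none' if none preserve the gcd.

Answer: C

Derivation:
Old gcd = 3; gcd of others (without N[1]) = 6
New gcd for candidate v: gcd(6, v). Preserves old gcd iff gcd(6, v) = 3.
  Option A: v=7, gcd(6,7)=1 -> changes
  Option B: v=61, gcd(6,61)=1 -> changes
  Option C: v=27, gcd(6,27)=3 -> preserves
  Option D: v=72, gcd(6,72)=6 -> changes
  Option E: v=2, gcd(6,2)=2 -> changes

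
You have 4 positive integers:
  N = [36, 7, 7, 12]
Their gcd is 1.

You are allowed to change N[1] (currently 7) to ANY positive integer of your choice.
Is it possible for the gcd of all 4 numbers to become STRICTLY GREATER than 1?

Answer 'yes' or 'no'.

Answer: no

Derivation:
Current gcd = 1
gcd of all OTHER numbers (without N[1]=7): gcd([36, 7, 12]) = 1
The new gcd after any change is gcd(1, new_value).
This can be at most 1.
Since 1 = old gcd 1, the gcd can only stay the same or decrease.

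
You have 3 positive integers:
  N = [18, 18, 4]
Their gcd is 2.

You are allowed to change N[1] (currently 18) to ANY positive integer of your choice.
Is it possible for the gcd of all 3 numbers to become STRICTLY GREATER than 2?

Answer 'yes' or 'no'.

Current gcd = 2
gcd of all OTHER numbers (without N[1]=18): gcd([18, 4]) = 2
The new gcd after any change is gcd(2, new_value).
This can be at most 2.
Since 2 = old gcd 2, the gcd can only stay the same or decrease.

Answer: no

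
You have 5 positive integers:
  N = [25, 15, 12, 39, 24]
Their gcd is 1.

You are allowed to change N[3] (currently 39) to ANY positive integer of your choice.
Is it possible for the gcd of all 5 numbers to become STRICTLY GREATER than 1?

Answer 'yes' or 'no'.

Answer: no

Derivation:
Current gcd = 1
gcd of all OTHER numbers (without N[3]=39): gcd([25, 15, 12, 24]) = 1
The new gcd after any change is gcd(1, new_value).
This can be at most 1.
Since 1 = old gcd 1, the gcd can only stay the same or decrease.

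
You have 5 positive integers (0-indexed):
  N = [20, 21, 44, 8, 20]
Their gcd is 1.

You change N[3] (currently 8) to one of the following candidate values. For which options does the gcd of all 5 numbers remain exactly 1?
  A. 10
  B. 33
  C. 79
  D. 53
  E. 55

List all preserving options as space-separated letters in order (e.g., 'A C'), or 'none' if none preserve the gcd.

Old gcd = 1; gcd of others (without N[3]) = 1
New gcd for candidate v: gcd(1, v). Preserves old gcd iff gcd(1, v) = 1.
  Option A: v=10, gcd(1,10)=1 -> preserves
  Option B: v=33, gcd(1,33)=1 -> preserves
  Option C: v=79, gcd(1,79)=1 -> preserves
  Option D: v=53, gcd(1,53)=1 -> preserves
  Option E: v=55, gcd(1,55)=1 -> preserves

Answer: A B C D E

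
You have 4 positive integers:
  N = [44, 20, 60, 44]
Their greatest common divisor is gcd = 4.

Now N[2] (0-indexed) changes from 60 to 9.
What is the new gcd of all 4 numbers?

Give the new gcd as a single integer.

Numbers: [44, 20, 60, 44], gcd = 4
Change: index 2, 60 -> 9
gcd of the OTHER numbers (without index 2): gcd([44, 20, 44]) = 4
New gcd = gcd(g_others, new_val) = gcd(4, 9) = 1

Answer: 1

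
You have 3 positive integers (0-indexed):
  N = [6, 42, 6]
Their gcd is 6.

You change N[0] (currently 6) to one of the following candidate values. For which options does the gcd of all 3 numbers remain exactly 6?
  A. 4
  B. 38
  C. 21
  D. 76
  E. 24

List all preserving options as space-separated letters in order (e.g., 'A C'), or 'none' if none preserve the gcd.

Old gcd = 6; gcd of others (without N[0]) = 6
New gcd for candidate v: gcd(6, v). Preserves old gcd iff gcd(6, v) = 6.
  Option A: v=4, gcd(6,4)=2 -> changes
  Option B: v=38, gcd(6,38)=2 -> changes
  Option C: v=21, gcd(6,21)=3 -> changes
  Option D: v=76, gcd(6,76)=2 -> changes
  Option E: v=24, gcd(6,24)=6 -> preserves

Answer: E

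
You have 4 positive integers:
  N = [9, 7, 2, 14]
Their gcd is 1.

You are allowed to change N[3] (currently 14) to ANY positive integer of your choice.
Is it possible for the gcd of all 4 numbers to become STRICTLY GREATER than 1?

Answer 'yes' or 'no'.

Current gcd = 1
gcd of all OTHER numbers (without N[3]=14): gcd([9, 7, 2]) = 1
The new gcd after any change is gcd(1, new_value).
This can be at most 1.
Since 1 = old gcd 1, the gcd can only stay the same or decrease.

Answer: no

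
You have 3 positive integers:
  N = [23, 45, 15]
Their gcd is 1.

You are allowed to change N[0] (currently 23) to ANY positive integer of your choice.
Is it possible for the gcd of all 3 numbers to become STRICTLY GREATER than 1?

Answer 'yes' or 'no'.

Answer: yes

Derivation:
Current gcd = 1
gcd of all OTHER numbers (without N[0]=23): gcd([45, 15]) = 15
The new gcd after any change is gcd(15, new_value).
This can be at most 15.
Since 15 > old gcd 1, the gcd CAN increase (e.g., set N[0] = 15).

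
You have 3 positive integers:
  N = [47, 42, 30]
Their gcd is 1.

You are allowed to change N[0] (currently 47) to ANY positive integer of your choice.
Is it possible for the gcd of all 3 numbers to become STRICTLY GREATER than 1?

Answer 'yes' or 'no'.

Current gcd = 1
gcd of all OTHER numbers (without N[0]=47): gcd([42, 30]) = 6
The new gcd after any change is gcd(6, new_value).
This can be at most 6.
Since 6 > old gcd 1, the gcd CAN increase (e.g., set N[0] = 6).

Answer: yes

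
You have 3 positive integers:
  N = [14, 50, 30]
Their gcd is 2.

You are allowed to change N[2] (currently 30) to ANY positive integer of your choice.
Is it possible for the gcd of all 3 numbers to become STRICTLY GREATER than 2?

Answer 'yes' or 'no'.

Answer: no

Derivation:
Current gcd = 2
gcd of all OTHER numbers (without N[2]=30): gcd([14, 50]) = 2
The new gcd after any change is gcd(2, new_value).
This can be at most 2.
Since 2 = old gcd 2, the gcd can only stay the same or decrease.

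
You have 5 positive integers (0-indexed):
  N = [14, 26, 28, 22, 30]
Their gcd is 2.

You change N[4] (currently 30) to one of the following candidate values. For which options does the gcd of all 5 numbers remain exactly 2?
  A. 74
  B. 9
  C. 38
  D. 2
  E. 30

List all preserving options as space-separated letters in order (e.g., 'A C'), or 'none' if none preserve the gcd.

Answer: A C D E

Derivation:
Old gcd = 2; gcd of others (without N[4]) = 2
New gcd for candidate v: gcd(2, v). Preserves old gcd iff gcd(2, v) = 2.
  Option A: v=74, gcd(2,74)=2 -> preserves
  Option B: v=9, gcd(2,9)=1 -> changes
  Option C: v=38, gcd(2,38)=2 -> preserves
  Option D: v=2, gcd(2,2)=2 -> preserves
  Option E: v=30, gcd(2,30)=2 -> preserves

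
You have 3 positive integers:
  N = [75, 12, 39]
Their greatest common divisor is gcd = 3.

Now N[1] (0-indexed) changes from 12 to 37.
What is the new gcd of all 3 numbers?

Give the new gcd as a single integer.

Numbers: [75, 12, 39], gcd = 3
Change: index 1, 12 -> 37
gcd of the OTHER numbers (without index 1): gcd([75, 39]) = 3
New gcd = gcd(g_others, new_val) = gcd(3, 37) = 1

Answer: 1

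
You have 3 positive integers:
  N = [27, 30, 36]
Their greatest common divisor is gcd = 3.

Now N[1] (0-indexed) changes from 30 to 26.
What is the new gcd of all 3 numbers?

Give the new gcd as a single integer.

Numbers: [27, 30, 36], gcd = 3
Change: index 1, 30 -> 26
gcd of the OTHER numbers (without index 1): gcd([27, 36]) = 9
New gcd = gcd(g_others, new_val) = gcd(9, 26) = 1

Answer: 1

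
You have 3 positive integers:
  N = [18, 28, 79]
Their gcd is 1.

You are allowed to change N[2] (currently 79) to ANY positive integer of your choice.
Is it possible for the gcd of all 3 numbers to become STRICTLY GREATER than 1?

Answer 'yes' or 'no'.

Current gcd = 1
gcd of all OTHER numbers (without N[2]=79): gcd([18, 28]) = 2
The new gcd after any change is gcd(2, new_value).
This can be at most 2.
Since 2 > old gcd 1, the gcd CAN increase (e.g., set N[2] = 2).

Answer: yes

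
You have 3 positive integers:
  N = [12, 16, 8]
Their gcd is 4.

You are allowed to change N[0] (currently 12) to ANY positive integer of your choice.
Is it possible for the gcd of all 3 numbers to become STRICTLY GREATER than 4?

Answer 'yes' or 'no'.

Answer: yes

Derivation:
Current gcd = 4
gcd of all OTHER numbers (without N[0]=12): gcd([16, 8]) = 8
The new gcd after any change is gcd(8, new_value).
This can be at most 8.
Since 8 > old gcd 4, the gcd CAN increase (e.g., set N[0] = 8).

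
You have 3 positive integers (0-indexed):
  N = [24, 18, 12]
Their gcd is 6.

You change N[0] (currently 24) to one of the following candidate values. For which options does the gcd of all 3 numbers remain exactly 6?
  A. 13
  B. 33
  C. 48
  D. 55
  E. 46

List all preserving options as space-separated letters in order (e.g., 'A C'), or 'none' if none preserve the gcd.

Old gcd = 6; gcd of others (without N[0]) = 6
New gcd for candidate v: gcd(6, v). Preserves old gcd iff gcd(6, v) = 6.
  Option A: v=13, gcd(6,13)=1 -> changes
  Option B: v=33, gcd(6,33)=3 -> changes
  Option C: v=48, gcd(6,48)=6 -> preserves
  Option D: v=55, gcd(6,55)=1 -> changes
  Option E: v=46, gcd(6,46)=2 -> changes

Answer: C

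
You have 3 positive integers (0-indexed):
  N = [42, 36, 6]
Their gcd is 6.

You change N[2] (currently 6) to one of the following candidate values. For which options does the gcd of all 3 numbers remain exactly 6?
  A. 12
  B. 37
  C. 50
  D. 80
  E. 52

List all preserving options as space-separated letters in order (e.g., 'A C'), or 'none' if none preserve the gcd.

Old gcd = 6; gcd of others (without N[2]) = 6
New gcd for candidate v: gcd(6, v). Preserves old gcd iff gcd(6, v) = 6.
  Option A: v=12, gcd(6,12)=6 -> preserves
  Option B: v=37, gcd(6,37)=1 -> changes
  Option C: v=50, gcd(6,50)=2 -> changes
  Option D: v=80, gcd(6,80)=2 -> changes
  Option E: v=52, gcd(6,52)=2 -> changes

Answer: A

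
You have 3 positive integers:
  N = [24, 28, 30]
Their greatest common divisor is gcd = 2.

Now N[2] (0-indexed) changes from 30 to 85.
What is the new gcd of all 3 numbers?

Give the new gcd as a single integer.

Answer: 1

Derivation:
Numbers: [24, 28, 30], gcd = 2
Change: index 2, 30 -> 85
gcd of the OTHER numbers (without index 2): gcd([24, 28]) = 4
New gcd = gcd(g_others, new_val) = gcd(4, 85) = 1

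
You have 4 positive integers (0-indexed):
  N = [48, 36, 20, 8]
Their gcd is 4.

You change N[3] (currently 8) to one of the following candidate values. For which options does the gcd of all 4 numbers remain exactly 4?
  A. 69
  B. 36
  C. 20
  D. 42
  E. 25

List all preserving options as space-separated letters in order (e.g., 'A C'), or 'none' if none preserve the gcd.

Old gcd = 4; gcd of others (without N[3]) = 4
New gcd for candidate v: gcd(4, v). Preserves old gcd iff gcd(4, v) = 4.
  Option A: v=69, gcd(4,69)=1 -> changes
  Option B: v=36, gcd(4,36)=4 -> preserves
  Option C: v=20, gcd(4,20)=4 -> preserves
  Option D: v=42, gcd(4,42)=2 -> changes
  Option E: v=25, gcd(4,25)=1 -> changes

Answer: B C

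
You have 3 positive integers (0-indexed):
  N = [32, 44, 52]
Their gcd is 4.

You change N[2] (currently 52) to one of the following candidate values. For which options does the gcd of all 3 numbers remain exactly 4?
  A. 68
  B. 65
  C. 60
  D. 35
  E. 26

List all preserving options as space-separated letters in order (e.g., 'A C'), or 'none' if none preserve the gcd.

Old gcd = 4; gcd of others (without N[2]) = 4
New gcd for candidate v: gcd(4, v). Preserves old gcd iff gcd(4, v) = 4.
  Option A: v=68, gcd(4,68)=4 -> preserves
  Option B: v=65, gcd(4,65)=1 -> changes
  Option C: v=60, gcd(4,60)=4 -> preserves
  Option D: v=35, gcd(4,35)=1 -> changes
  Option E: v=26, gcd(4,26)=2 -> changes

Answer: A C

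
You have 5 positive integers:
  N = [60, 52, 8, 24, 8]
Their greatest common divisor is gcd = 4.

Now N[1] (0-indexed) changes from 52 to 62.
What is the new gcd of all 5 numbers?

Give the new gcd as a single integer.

Answer: 2

Derivation:
Numbers: [60, 52, 8, 24, 8], gcd = 4
Change: index 1, 52 -> 62
gcd of the OTHER numbers (without index 1): gcd([60, 8, 24, 8]) = 4
New gcd = gcd(g_others, new_val) = gcd(4, 62) = 2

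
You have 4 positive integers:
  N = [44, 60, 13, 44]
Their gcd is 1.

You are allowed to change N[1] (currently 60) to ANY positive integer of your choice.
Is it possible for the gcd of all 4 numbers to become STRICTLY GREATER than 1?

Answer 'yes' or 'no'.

Answer: no

Derivation:
Current gcd = 1
gcd of all OTHER numbers (without N[1]=60): gcd([44, 13, 44]) = 1
The new gcd after any change is gcd(1, new_value).
This can be at most 1.
Since 1 = old gcd 1, the gcd can only stay the same or decrease.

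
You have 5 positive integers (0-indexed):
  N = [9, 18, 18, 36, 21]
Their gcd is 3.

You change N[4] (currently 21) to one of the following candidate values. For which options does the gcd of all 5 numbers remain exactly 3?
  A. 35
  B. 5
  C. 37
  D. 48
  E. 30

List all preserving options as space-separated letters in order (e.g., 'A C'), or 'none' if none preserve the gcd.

Answer: D E

Derivation:
Old gcd = 3; gcd of others (without N[4]) = 9
New gcd for candidate v: gcd(9, v). Preserves old gcd iff gcd(9, v) = 3.
  Option A: v=35, gcd(9,35)=1 -> changes
  Option B: v=5, gcd(9,5)=1 -> changes
  Option C: v=37, gcd(9,37)=1 -> changes
  Option D: v=48, gcd(9,48)=3 -> preserves
  Option E: v=30, gcd(9,30)=3 -> preserves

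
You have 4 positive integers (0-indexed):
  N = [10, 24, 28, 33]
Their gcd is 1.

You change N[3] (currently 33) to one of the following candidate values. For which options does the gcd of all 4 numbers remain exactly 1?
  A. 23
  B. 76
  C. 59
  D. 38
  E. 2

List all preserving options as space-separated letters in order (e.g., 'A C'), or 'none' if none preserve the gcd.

Answer: A C

Derivation:
Old gcd = 1; gcd of others (without N[3]) = 2
New gcd for candidate v: gcd(2, v). Preserves old gcd iff gcd(2, v) = 1.
  Option A: v=23, gcd(2,23)=1 -> preserves
  Option B: v=76, gcd(2,76)=2 -> changes
  Option C: v=59, gcd(2,59)=1 -> preserves
  Option D: v=38, gcd(2,38)=2 -> changes
  Option E: v=2, gcd(2,2)=2 -> changes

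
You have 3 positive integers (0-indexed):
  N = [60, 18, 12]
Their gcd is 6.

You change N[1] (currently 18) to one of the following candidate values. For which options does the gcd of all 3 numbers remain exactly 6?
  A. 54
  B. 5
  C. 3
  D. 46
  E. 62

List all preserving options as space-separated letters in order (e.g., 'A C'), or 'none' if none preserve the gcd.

Old gcd = 6; gcd of others (without N[1]) = 12
New gcd for candidate v: gcd(12, v). Preserves old gcd iff gcd(12, v) = 6.
  Option A: v=54, gcd(12,54)=6 -> preserves
  Option B: v=5, gcd(12,5)=1 -> changes
  Option C: v=3, gcd(12,3)=3 -> changes
  Option D: v=46, gcd(12,46)=2 -> changes
  Option E: v=62, gcd(12,62)=2 -> changes

Answer: A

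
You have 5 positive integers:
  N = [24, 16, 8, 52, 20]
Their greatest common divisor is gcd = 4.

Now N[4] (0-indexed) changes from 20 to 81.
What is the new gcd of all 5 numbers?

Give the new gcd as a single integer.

Answer: 1

Derivation:
Numbers: [24, 16, 8, 52, 20], gcd = 4
Change: index 4, 20 -> 81
gcd of the OTHER numbers (without index 4): gcd([24, 16, 8, 52]) = 4
New gcd = gcd(g_others, new_val) = gcd(4, 81) = 1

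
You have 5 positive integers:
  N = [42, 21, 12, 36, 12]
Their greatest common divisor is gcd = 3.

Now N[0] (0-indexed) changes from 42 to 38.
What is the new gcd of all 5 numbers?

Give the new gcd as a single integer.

Numbers: [42, 21, 12, 36, 12], gcd = 3
Change: index 0, 42 -> 38
gcd of the OTHER numbers (without index 0): gcd([21, 12, 36, 12]) = 3
New gcd = gcd(g_others, new_val) = gcd(3, 38) = 1

Answer: 1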